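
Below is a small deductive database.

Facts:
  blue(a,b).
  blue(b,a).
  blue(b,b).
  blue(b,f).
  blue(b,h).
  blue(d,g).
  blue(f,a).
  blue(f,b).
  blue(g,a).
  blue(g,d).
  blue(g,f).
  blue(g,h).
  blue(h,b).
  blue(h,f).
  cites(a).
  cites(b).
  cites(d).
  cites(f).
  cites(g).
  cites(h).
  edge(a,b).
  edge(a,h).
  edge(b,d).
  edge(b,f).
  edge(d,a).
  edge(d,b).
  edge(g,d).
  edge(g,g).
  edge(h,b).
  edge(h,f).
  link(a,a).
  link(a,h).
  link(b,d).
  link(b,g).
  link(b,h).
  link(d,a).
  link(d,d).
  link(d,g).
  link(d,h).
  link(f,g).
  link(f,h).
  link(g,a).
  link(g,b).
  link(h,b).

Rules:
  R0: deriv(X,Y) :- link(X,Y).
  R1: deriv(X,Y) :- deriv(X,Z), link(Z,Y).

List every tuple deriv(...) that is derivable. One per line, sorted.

round 1: derive deriv(a,a) via R0 from link(a,a)
round 1: derive deriv(a,h) via R0 from link(a,h)
round 1: derive deriv(b,d) via R0 from link(b,d)
round 1: derive deriv(b,g) via R0 from link(b,g)
round 1: derive deriv(b,h) via R0 from link(b,h)
round 1: derive deriv(d,a) via R0 from link(d,a)
round 1: derive deriv(d,d) via R0 from link(d,d)
round 1: derive deriv(d,g) via R0 from link(d,g)
round 1: derive deriv(d,h) via R0 from link(d,h)
round 1: derive deriv(f,g) via R0 from link(f,g)
round 1: derive deriv(f,h) via R0 from link(f,h)
round 1: derive deriv(g,a) via R0 from link(g,a)
round 1: derive deriv(g,b) via R0 from link(g,b)
round 1: derive deriv(h,b) via R0 from link(h,b)
round 2: derive deriv(a,b) via R1 from deriv(a,h), link(h,b)
round 2: derive deriv(b,a) via R1 from deriv(b,d), link(d,a)
round 2: derive deriv(b,b) via R1 from deriv(b,g), link(g,b)
round 2: derive deriv(d,b) via R1 from deriv(d,g), link(g,b)
round 2: derive deriv(f,a) via R1 from deriv(f,g), link(g,a)
round 2: derive deriv(f,b) via R1 from deriv(f,g), link(g,b)
round 2: derive deriv(g,d) via R1 from deriv(g,b), link(b,d)
round 2: derive deriv(g,g) via R1 from deriv(g,b), link(b,g)
round 2: derive deriv(g,h) via R1 from deriv(g,a), link(a,h)
round 2: derive deriv(h,d) via R1 from deriv(h,b), link(b,d)
round 2: derive deriv(h,g) via R1 from deriv(h,b), link(b,g)
round 2: derive deriv(h,h) via R1 from deriv(h,b), link(b,h)
round 3: derive deriv(a,d) via R1 from deriv(a,b), link(b,d)
round 3: derive deriv(a,g) via R1 from deriv(a,b), link(b,g)
round 3: derive deriv(f,d) via R1 from deriv(f,b), link(b,d)
round 3: derive deriv(h,a) via R1 from deriv(h,d), link(d,a)

deriv(a,a)
deriv(a,b)
deriv(a,d)
deriv(a,g)
deriv(a,h)
deriv(b,a)
deriv(b,b)
deriv(b,d)
deriv(b,g)
deriv(b,h)
deriv(d,a)
deriv(d,b)
deriv(d,d)
deriv(d,g)
deriv(d,h)
deriv(f,a)
deriv(f,b)
deriv(f,d)
deriv(f,g)
deriv(f,h)
deriv(g,a)
deriv(g,b)
deriv(g,d)
deriv(g,g)
deriv(g,h)
deriv(h,a)
deriv(h,b)
deriv(h,d)
deriv(h,g)
deriv(h,h)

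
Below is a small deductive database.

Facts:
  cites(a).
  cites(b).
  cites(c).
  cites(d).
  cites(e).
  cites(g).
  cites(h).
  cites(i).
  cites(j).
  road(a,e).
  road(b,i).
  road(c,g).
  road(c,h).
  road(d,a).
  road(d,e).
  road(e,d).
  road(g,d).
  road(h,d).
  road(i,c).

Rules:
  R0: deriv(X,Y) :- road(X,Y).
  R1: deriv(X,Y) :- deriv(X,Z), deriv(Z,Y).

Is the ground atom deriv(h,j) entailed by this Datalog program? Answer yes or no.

no

round 1: derive deriv(a,e) via R0 from road(a,e)
round 1: derive deriv(b,i) via R0 from road(b,i)
round 1: derive deriv(c,g) via R0 from road(c,g)
round 1: derive deriv(c,h) via R0 from road(c,h)
round 1: derive deriv(d,a) via R0 from road(d,a)
round 1: derive deriv(d,e) via R0 from road(d,e)
round 1: derive deriv(e,d) via R0 from road(e,d)
round 1: derive deriv(g,d) via R0 from road(g,d)
round 1: derive deriv(h,d) via R0 from road(h,d)
round 1: derive deriv(i,c) via R0 from road(i,c)
round 2: derive deriv(a,d) via R1 from deriv(a,e), deriv(e,d)
round 2: derive deriv(b,c) via R1 from deriv(b,i), deriv(i,c)
round 2: derive deriv(c,d) via R1 from deriv(c,g), deriv(g,d)
round 2: derive deriv(d,d) via R1 from deriv(d,e), deriv(e,d)
round 2: derive deriv(e,a) via R1 from deriv(e,d), deriv(d,a)
round 2: derive deriv(e,e) via R1 from deriv(e,d), deriv(d,e)
round 2: derive deriv(g,a) via R1 from deriv(g,d), deriv(d,a)
round 2: derive deriv(g,e) via R1 from deriv(g,d), deriv(d,e)
round 2: derive deriv(h,a) via R1 from deriv(h,d), deriv(d,a)
round 2: derive deriv(h,e) via R1 from deriv(h,d), deriv(d,e)
round 2: derive deriv(i,g) via R1 from deriv(i,c), deriv(c,g)
round 2: derive deriv(i,h) via R1 from deriv(i,c), deriv(c,h)
round 3: derive deriv(a,a) via R1 from deriv(a,d), deriv(d,a)
round 3: derive deriv(b,d) via R1 from deriv(b,c), deriv(c,d)
round 3: derive deriv(b,g) via R1 from deriv(b,c), deriv(c,g)
round 3: derive deriv(b,h) via R1 from deriv(b,c), deriv(c,h)
round 3: derive deriv(c,a) via R1 from deriv(c,d), deriv(d,a)
round 3: derive deriv(c,e) via R1 from deriv(c,d), deriv(d,e)
round 3: derive deriv(i,a) via R1 from deriv(i,g), deriv(g,a)
round 3: derive deriv(i,d) via R1 from deriv(i,c), deriv(c,d)
round 3: derive deriv(i,e) via R1 from deriv(i,g), deriv(g,e)
round 4: derive deriv(b,a) via R1 from deriv(b,c), deriv(c,a)
round 4: derive deriv(b,e) via R1 from deriv(b,c), deriv(c,e)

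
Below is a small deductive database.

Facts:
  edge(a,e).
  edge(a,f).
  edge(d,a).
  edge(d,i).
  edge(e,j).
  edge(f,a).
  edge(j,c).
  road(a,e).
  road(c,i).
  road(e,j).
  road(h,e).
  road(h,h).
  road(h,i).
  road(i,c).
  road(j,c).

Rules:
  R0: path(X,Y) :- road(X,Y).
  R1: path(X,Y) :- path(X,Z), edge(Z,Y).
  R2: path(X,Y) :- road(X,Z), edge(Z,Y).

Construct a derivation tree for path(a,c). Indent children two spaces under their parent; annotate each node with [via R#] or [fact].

path(a,c)  [via R1]
  path(a,j)  [via R2]
    road(a,e)  [fact]
    edge(e,j)  [fact]
  edge(j,c)  [fact]

round 1: derive path(a,e) via R0 from road(a,e)
round 1: derive path(c,i) via R0 from road(c,i)
round 1: derive path(e,j) via R0 from road(e,j)
round 1: derive path(h,e) via R0 from road(h,e)
round 1: derive path(h,h) via R0 from road(h,h)
round 1: derive path(h,i) via R0 from road(h,i)
round 1: derive path(i,c) via R0 from road(i,c)
round 1: derive path(j,c) via R0 from road(j,c)
round 1: derive path(a,j) via R2 from road(a,e), edge(e,j)
round 1: derive path(e,c) via R2 from road(e,j), edge(j,c)
round 1: derive path(h,j) via R2 from road(h,e), edge(e,j)
round 2: derive path(a,c) via R1 from path(a,j), edge(j,c)
round 2: derive path(h,c) via R1 from path(h,j), edge(j,c)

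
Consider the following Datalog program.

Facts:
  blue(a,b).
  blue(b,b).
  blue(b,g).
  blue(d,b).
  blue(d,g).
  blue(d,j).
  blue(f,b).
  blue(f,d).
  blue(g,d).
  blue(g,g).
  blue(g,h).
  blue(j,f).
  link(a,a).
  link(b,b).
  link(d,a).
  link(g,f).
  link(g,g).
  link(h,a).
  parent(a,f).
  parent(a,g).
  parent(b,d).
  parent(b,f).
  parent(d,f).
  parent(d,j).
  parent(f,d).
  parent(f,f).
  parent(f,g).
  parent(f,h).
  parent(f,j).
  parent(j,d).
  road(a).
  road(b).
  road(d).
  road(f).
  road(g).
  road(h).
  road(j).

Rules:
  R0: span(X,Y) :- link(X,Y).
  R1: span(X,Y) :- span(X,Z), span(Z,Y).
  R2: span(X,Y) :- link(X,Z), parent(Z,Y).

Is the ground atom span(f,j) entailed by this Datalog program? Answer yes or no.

no

round 1: derive span(a,a) via R0 from link(a,a)
round 1: derive span(b,b) via R0 from link(b,b)
round 1: derive span(d,a) via R0 from link(d,a)
round 1: derive span(g,f) via R0 from link(g,f)
round 1: derive span(g,g) via R0 from link(g,g)
round 1: derive span(h,a) via R0 from link(h,a)
round 1: derive span(a,f) via R2 from link(a,a), parent(a,f)
round 1: derive span(a,g) via R2 from link(a,a), parent(a,g)
round 1: derive span(b,d) via R2 from link(b,b), parent(b,d)
round 1: derive span(b,f) via R2 from link(b,b), parent(b,f)
round 1: derive span(d,f) via R2 from link(d,a), parent(a,f)
round 1: derive span(d,g) via R2 from link(d,a), parent(a,g)
round 1: derive span(g,d) via R2 from link(g,f), parent(f,d)
round 1: derive span(g,h) via R2 from link(g,f), parent(f,h)
round 1: derive span(g,j) via R2 from link(g,f), parent(f,j)
round 1: derive span(h,f) via R2 from link(h,a), parent(a,f)
round 1: derive span(h,g) via R2 from link(h,a), parent(a,g)
round 2: derive span(a,d) via R1 from span(a,g), span(g,d)
round 2: derive span(a,h) via R1 from span(a,g), span(g,h)
round 2: derive span(a,j) via R1 from span(a,g), span(g,j)
round 2: derive span(b,a) via R1 from span(b,d), span(d,a)
round 2: derive span(b,g) via R1 from span(b,d), span(d,g)
round 2: derive span(d,d) via R1 from span(d,g), span(g,d)
round 2: derive span(d,h) via R1 from span(d,g), span(g,h)
round 2: derive span(d,j) via R1 from span(d,g), span(g,j)
round 2: derive span(g,a) via R1 from span(g,d), span(d,a)
round 2: derive span(h,d) via R1 from span(h,g), span(g,d)
round 2: derive span(h,h) via R1 from span(h,g), span(g,h)
round 2: derive span(h,j) via R1 from span(h,g), span(g,j)
round 3: derive span(b,h) via R1 from span(b,a), span(a,h)
round 3: derive span(b,j) via R1 from span(b,a), span(a,j)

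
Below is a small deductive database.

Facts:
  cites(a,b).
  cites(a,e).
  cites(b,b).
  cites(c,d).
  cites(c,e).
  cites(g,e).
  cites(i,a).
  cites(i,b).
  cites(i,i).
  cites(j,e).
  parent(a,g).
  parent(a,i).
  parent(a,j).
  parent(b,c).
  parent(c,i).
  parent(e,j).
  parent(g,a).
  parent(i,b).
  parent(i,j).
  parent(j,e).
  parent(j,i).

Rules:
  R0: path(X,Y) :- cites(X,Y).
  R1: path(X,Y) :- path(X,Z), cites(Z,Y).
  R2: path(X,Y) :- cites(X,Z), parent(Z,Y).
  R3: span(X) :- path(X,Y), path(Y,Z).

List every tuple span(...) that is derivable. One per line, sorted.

span(a)
span(b)
span(c)
span(g)
span(i)
span(j)

round 1: derive path(a,b) via R0 from cites(a,b)
round 1: derive path(a,e) via R0 from cites(a,e)
round 1: derive path(b,b) via R0 from cites(b,b)
round 1: derive path(c,d) via R0 from cites(c,d)
round 1: derive path(c,e) via R0 from cites(c,e)
round 1: derive path(g,e) via R0 from cites(g,e)
round 1: derive path(i,a) via R0 from cites(i,a)
round 1: derive path(i,b) via R0 from cites(i,b)
round 1: derive path(i,i) via R0 from cites(i,i)
round 1: derive path(j,e) via R0 from cites(j,e)
round 1: derive path(a,c) via R2 from cites(a,b), parent(b,c)
round 1: derive path(a,j) via R2 from cites(a,e), parent(e,j)
round 1: derive path(b,c) via R2 from cites(b,b), parent(b,c)
round 1: derive path(c,j) via R2 from cites(c,e), parent(e,j)
round 1: derive path(g,j) via R2 from cites(g,e), parent(e,j)
round 1: derive path(i,c) via R2 from cites(i,b), parent(b,c)
round 1: derive path(i,g) via R2 from cites(i,a), parent(a,g)
round 1: derive path(i,j) via R2 from cites(i,a), parent(a,j)
round 1: derive path(j,j) via R2 from cites(j,e), parent(e,j)
round 2: derive path(a,d) via R1 from path(a,c), cites(c,d)
round 2: derive path(b,d) via R1 from path(b,c), cites(c,d)
round 2: derive path(b,e) via R1 from path(b,c), cites(c,e)
round 2: derive path(i,d) via R1 from path(i,c), cites(c,d)
round 2: derive path(i,e) via R1 from path(i,a), cites(a,e)
round 2: derive span(a) via R3 from path(a,b), path(b,b)
round 2: derive span(b) via R3 from path(b,b), path(b,b)
round 2: derive span(c) via R3 from path(c,j), path(j,e)
round 2: derive span(g) via R3 from path(g,j), path(j,e)
round 2: derive span(i) via R3 from path(i,a), path(a,b)
round 2: derive span(j) via R3 from path(j,j), path(j,e)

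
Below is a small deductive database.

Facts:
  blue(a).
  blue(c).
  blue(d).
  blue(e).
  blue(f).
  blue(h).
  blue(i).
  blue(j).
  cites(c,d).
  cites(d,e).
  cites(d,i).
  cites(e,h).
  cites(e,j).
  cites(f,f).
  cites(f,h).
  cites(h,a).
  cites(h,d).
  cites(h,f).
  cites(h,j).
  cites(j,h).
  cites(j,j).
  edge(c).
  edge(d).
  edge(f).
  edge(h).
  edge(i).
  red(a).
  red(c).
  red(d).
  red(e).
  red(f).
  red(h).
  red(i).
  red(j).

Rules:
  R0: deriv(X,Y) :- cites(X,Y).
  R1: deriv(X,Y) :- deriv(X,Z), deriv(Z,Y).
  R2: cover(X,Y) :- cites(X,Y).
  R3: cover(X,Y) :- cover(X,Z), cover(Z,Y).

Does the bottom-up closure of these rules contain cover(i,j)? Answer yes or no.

no

round 1: derive cover(c,d) via R2 from cites(c,d)
round 1: derive cover(d,e) via R2 from cites(d,e)
round 1: derive cover(d,i) via R2 from cites(d,i)
round 1: derive cover(e,h) via R2 from cites(e,h)
round 1: derive cover(e,j) via R2 from cites(e,j)
round 1: derive cover(f,f) via R2 from cites(f,f)
round 1: derive cover(f,h) via R2 from cites(f,h)
round 1: derive cover(h,a) via R2 from cites(h,a)
round 1: derive cover(h,d) via R2 from cites(h,d)
round 1: derive cover(h,f) via R2 from cites(h,f)
round 1: derive cover(h,j) via R2 from cites(h,j)
round 1: derive cover(j,h) via R2 from cites(j,h)
round 1: derive cover(j,j) via R2 from cites(j,j)
round 2: derive cover(c,e) via R3 from cover(c,d), cover(d,e)
round 2: derive cover(c,i) via R3 from cover(c,d), cover(d,i)
round 2: derive cover(d,h) via R3 from cover(d,e), cover(e,h)
round 2: derive cover(d,j) via R3 from cover(d,e), cover(e,j)
round 2: derive cover(e,a) via R3 from cover(e,h), cover(h,a)
round 2: derive cover(e,d) via R3 from cover(e,h), cover(h,d)
round 2: derive cover(e,f) via R3 from cover(e,h), cover(h,f)
round 2: derive cover(f,a) via R3 from cover(f,h), cover(h,a)
round 2: derive cover(f,d) via R3 from cover(f,h), cover(h,d)
round 2: derive cover(f,j) via R3 from cover(f,h), cover(h,j)
round 2: derive cover(h,e) via R3 from cover(h,d), cover(d,e)
round 2: derive cover(h,h) via R3 from cover(h,f), cover(f,h)
round 2: derive cover(h,i) via R3 from cover(h,d), cover(d,i)
round 2: derive cover(j,a) via R3 from cover(j,h), cover(h,a)
round 2: derive cover(j,d) via R3 from cover(j,h), cover(h,d)
round 2: derive cover(j,f) via R3 from cover(j,h), cover(h,f)
round 3: derive cover(c,a) via R3 from cover(c,e), cover(e,a)
round 3: derive cover(c,f) via R3 from cover(c,e), cover(e,f)
round 3: derive cover(c,h) via R3 from cover(c,d), cover(d,h)
round 3: derive cover(c,j) via R3 from cover(c,d), cover(d,j)
round 3: derive cover(d,a) via R3 from cover(d,e), cover(e,a)
round 3: derive cover(d,d) via R3 from cover(d,e), cover(e,d)
round 3: derive cover(d,f) via R3 from cover(d,e), cover(e,f)
round 3: derive cover(e,e) via R3 from cover(e,d), cover(d,e)
round 3: derive cover(e,i) via R3 from cover(e,d), cover(d,i)
round 3: derive cover(f,e) via R3 from cover(f,d), cover(d,e)
round 3: derive cover(f,i) via R3 from cover(f,d), cover(d,i)
round 3: derive cover(j,e) via R3 from cover(j,d), cover(d,e)
round 3: derive cover(j,i) via R3 from cover(j,d), cover(d,i)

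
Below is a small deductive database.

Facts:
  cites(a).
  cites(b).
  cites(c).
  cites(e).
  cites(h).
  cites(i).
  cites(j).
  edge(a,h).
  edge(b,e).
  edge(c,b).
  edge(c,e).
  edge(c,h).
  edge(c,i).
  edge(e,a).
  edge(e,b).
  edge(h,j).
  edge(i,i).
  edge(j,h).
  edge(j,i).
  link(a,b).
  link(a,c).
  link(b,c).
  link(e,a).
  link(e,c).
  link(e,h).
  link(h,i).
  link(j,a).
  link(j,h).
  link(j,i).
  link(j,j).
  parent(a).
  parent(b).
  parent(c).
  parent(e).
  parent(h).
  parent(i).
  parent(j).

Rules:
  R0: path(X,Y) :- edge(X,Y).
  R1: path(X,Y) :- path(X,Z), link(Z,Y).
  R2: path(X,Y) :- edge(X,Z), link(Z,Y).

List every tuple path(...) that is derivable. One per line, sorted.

path(a,h)
path(a,i)
path(b,a)
path(b,b)
path(b,c)
path(b,e)
path(b,h)
path(b,i)
path(c,a)
path(c,b)
path(c,c)
path(c,e)
path(c,h)
path(c,i)
path(e,a)
path(e,b)
path(e,c)
path(h,a)
path(h,b)
path(h,c)
path(h,h)
path(h,i)
path(h,j)
path(i,i)
path(j,h)
path(j,i)

round 1: derive path(a,h) via R0 from edge(a,h)
round 1: derive path(b,e) via R0 from edge(b,e)
round 1: derive path(c,b) via R0 from edge(c,b)
round 1: derive path(c,e) via R0 from edge(c,e)
round 1: derive path(c,h) via R0 from edge(c,h)
round 1: derive path(c,i) via R0 from edge(c,i)
round 1: derive path(e,a) via R0 from edge(e,a)
round 1: derive path(e,b) via R0 from edge(e,b)
round 1: derive path(h,j) via R0 from edge(h,j)
round 1: derive path(i,i) via R0 from edge(i,i)
round 1: derive path(j,h) via R0 from edge(j,h)
round 1: derive path(j,i) via R0 from edge(j,i)
round 1: derive path(a,i) via R2 from edge(a,h), link(h,i)
round 1: derive path(b,a) via R2 from edge(b,e), link(e,a)
round 1: derive path(b,c) via R2 from edge(b,e), link(e,c)
round 1: derive path(b,h) via R2 from edge(b,e), link(e,h)
round 1: derive path(c,a) via R2 from edge(c,e), link(e,a)
round 1: derive path(c,c) via R2 from edge(c,b), link(b,c)
round 1: derive path(e,c) via R2 from edge(e,a), link(a,c)
round 1: derive path(h,a) via R2 from edge(h,j), link(j,a)
round 1: derive path(h,h) via R2 from edge(h,j), link(j,h)
round 1: derive path(h,i) via R2 from edge(h,j), link(j,i)
round 2: derive path(b,b) via R1 from path(b,a), link(a,b)
round 2: derive path(b,i) via R1 from path(b,h), link(h,i)
round 2: derive path(h,b) via R1 from path(h,a), link(a,b)
round 2: derive path(h,c) via R1 from path(h,a), link(a,c)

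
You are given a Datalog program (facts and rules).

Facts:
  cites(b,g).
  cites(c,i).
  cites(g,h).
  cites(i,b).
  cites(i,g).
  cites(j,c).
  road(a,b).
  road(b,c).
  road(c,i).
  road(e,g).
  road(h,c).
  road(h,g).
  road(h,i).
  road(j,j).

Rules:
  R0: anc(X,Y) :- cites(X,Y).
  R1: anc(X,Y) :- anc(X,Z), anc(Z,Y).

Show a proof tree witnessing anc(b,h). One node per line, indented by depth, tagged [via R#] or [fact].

anc(b,h)  [via R1]
  anc(b,g)  [via R0]
    cites(b,g)  [fact]
  anc(g,h)  [via R0]
    cites(g,h)  [fact]

round 1: derive anc(b,g) via R0 from cites(b,g)
round 1: derive anc(c,i) via R0 from cites(c,i)
round 1: derive anc(g,h) via R0 from cites(g,h)
round 1: derive anc(i,b) via R0 from cites(i,b)
round 1: derive anc(i,g) via R0 from cites(i,g)
round 1: derive anc(j,c) via R0 from cites(j,c)
round 2: derive anc(b,h) via R1 from anc(b,g), anc(g,h)
round 2: derive anc(c,b) via R1 from anc(c,i), anc(i,b)
round 2: derive anc(c,g) via R1 from anc(c,i), anc(i,g)
round 2: derive anc(i,h) via R1 from anc(i,g), anc(g,h)
round 2: derive anc(j,i) via R1 from anc(j,c), anc(c,i)
round 3: derive anc(c,h) via R1 from anc(c,b), anc(b,h)
round 3: derive anc(j,b) via R1 from anc(j,c), anc(c,b)
round 3: derive anc(j,g) via R1 from anc(j,c), anc(c,g)
round 3: derive anc(j,h) via R1 from anc(j,i), anc(i,h)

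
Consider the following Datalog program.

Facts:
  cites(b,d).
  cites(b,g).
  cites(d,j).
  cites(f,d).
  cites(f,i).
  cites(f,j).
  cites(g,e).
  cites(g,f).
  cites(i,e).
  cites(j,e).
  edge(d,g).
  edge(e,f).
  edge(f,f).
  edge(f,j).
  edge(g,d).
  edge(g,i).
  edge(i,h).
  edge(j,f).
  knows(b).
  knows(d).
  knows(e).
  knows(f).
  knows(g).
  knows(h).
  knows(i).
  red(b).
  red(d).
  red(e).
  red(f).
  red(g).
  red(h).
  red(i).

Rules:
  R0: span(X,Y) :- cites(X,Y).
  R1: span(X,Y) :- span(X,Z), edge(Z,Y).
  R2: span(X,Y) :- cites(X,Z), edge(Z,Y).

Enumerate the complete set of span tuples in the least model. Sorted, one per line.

round 1: derive span(b,d) via R0 from cites(b,d)
round 1: derive span(b,g) via R0 from cites(b,g)
round 1: derive span(d,j) via R0 from cites(d,j)
round 1: derive span(f,d) via R0 from cites(f,d)
round 1: derive span(f,i) via R0 from cites(f,i)
round 1: derive span(f,j) via R0 from cites(f,j)
round 1: derive span(g,e) via R0 from cites(g,e)
round 1: derive span(g,f) via R0 from cites(g,f)
round 1: derive span(i,e) via R0 from cites(i,e)
round 1: derive span(j,e) via R0 from cites(j,e)
round 1: derive span(b,i) via R2 from cites(b,g), edge(g,i)
round 1: derive span(d,f) via R2 from cites(d,j), edge(j,f)
round 1: derive span(f,f) via R2 from cites(f,j), edge(j,f)
round 1: derive span(f,g) via R2 from cites(f,d), edge(d,g)
round 1: derive span(f,h) via R2 from cites(f,i), edge(i,h)
round 1: derive span(g,j) via R2 from cites(g,f), edge(f,j)
round 1: derive span(i,f) via R2 from cites(i,e), edge(e,f)
round 1: derive span(j,f) via R2 from cites(j,e), edge(e,f)
round 2: derive span(b,h) via R1 from span(b,i), edge(i,h)
round 2: derive span(i,j) via R1 from span(i,f), edge(f,j)
round 2: derive span(j,j) via R1 from span(j,f), edge(f,j)

span(b,d)
span(b,g)
span(b,h)
span(b,i)
span(d,f)
span(d,j)
span(f,d)
span(f,f)
span(f,g)
span(f,h)
span(f,i)
span(f,j)
span(g,e)
span(g,f)
span(g,j)
span(i,e)
span(i,f)
span(i,j)
span(j,e)
span(j,f)
span(j,j)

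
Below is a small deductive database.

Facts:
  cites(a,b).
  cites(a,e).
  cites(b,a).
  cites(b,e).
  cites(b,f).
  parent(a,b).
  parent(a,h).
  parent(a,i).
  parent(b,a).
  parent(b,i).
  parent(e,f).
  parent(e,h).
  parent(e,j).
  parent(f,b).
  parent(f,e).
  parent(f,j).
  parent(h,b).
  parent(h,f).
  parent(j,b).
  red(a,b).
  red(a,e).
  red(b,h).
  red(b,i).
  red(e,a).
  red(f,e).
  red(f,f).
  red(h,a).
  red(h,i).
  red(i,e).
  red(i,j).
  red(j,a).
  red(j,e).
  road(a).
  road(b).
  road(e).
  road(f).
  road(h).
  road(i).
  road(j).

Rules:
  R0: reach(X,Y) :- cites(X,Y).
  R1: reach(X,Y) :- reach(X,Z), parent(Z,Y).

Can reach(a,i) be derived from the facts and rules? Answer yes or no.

yes

round 1: derive reach(a,b) via R0 from cites(a,b)
round 1: derive reach(a,e) via R0 from cites(a,e)
round 1: derive reach(b,a) via R0 from cites(b,a)
round 1: derive reach(b,e) via R0 from cites(b,e)
round 1: derive reach(b,f) via R0 from cites(b,f)
round 2: derive reach(a,a) via R1 from reach(a,b), parent(b,a)
round 2: derive reach(a,f) via R1 from reach(a,e), parent(e,f)
round 2: derive reach(a,h) via R1 from reach(a,e), parent(e,h)
round 2: derive reach(a,i) via R1 from reach(a,b), parent(b,i)
round 2: derive reach(a,j) via R1 from reach(a,e), parent(e,j)
round 2: derive reach(b,b) via R1 from reach(b,a), parent(a,b)
round 2: derive reach(b,h) via R1 from reach(b,a), parent(a,h)
round 2: derive reach(b,i) via R1 from reach(b,a), parent(a,i)
round 2: derive reach(b,j) via R1 from reach(b,e), parent(e,j)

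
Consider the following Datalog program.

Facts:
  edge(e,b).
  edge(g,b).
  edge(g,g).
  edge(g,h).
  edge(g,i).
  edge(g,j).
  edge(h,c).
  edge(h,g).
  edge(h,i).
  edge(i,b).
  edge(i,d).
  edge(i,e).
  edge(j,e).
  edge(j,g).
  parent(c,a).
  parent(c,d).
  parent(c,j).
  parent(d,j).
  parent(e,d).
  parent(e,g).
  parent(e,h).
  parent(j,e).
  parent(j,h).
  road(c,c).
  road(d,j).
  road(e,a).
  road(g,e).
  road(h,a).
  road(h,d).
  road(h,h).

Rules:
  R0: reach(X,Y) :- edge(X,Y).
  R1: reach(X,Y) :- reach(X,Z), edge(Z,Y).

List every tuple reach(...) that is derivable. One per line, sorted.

reach(e,b)
reach(g,b)
reach(g,c)
reach(g,d)
reach(g,e)
reach(g,g)
reach(g,h)
reach(g,i)
reach(g,j)
reach(h,b)
reach(h,c)
reach(h,d)
reach(h,e)
reach(h,g)
reach(h,h)
reach(h,i)
reach(h,j)
reach(i,b)
reach(i,d)
reach(i,e)
reach(j,b)
reach(j,c)
reach(j,d)
reach(j,e)
reach(j,g)
reach(j,h)
reach(j,i)
reach(j,j)

round 1: derive reach(e,b) via R0 from edge(e,b)
round 1: derive reach(g,b) via R0 from edge(g,b)
round 1: derive reach(g,g) via R0 from edge(g,g)
round 1: derive reach(g,h) via R0 from edge(g,h)
round 1: derive reach(g,i) via R0 from edge(g,i)
round 1: derive reach(g,j) via R0 from edge(g,j)
round 1: derive reach(h,c) via R0 from edge(h,c)
round 1: derive reach(h,g) via R0 from edge(h,g)
round 1: derive reach(h,i) via R0 from edge(h,i)
round 1: derive reach(i,b) via R0 from edge(i,b)
round 1: derive reach(i,d) via R0 from edge(i,d)
round 1: derive reach(i,e) via R0 from edge(i,e)
round 1: derive reach(j,e) via R0 from edge(j,e)
round 1: derive reach(j,g) via R0 from edge(j,g)
round 2: derive reach(g,c) via R1 from reach(g,h), edge(h,c)
round 2: derive reach(g,d) via R1 from reach(g,i), edge(i,d)
round 2: derive reach(g,e) via R1 from reach(g,i), edge(i,e)
round 2: derive reach(h,b) via R1 from reach(h,g), edge(g,b)
round 2: derive reach(h,d) via R1 from reach(h,i), edge(i,d)
round 2: derive reach(h,e) via R1 from reach(h,i), edge(i,e)
round 2: derive reach(h,h) via R1 from reach(h,g), edge(g,h)
round 2: derive reach(h,j) via R1 from reach(h,g), edge(g,j)
round 2: derive reach(j,b) via R1 from reach(j,e), edge(e,b)
round 2: derive reach(j,h) via R1 from reach(j,g), edge(g,h)
round 2: derive reach(j,i) via R1 from reach(j,g), edge(g,i)
round 2: derive reach(j,j) via R1 from reach(j,g), edge(g,j)
round 3: derive reach(j,c) via R1 from reach(j,h), edge(h,c)
round 3: derive reach(j,d) via R1 from reach(j,i), edge(i,d)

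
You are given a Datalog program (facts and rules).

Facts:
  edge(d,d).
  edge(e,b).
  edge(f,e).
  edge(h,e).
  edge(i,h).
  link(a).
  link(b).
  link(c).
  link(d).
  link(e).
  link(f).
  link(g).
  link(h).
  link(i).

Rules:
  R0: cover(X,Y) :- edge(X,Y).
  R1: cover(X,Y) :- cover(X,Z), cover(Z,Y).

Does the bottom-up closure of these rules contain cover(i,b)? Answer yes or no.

round 1: derive cover(d,d) via R0 from edge(d,d)
round 1: derive cover(e,b) via R0 from edge(e,b)
round 1: derive cover(f,e) via R0 from edge(f,e)
round 1: derive cover(h,e) via R0 from edge(h,e)
round 1: derive cover(i,h) via R0 from edge(i,h)
round 2: derive cover(f,b) via R1 from cover(f,e), cover(e,b)
round 2: derive cover(h,b) via R1 from cover(h,e), cover(e,b)
round 2: derive cover(i,e) via R1 from cover(i,h), cover(h,e)
round 3: derive cover(i,b) via R1 from cover(i,e), cover(e,b)

yes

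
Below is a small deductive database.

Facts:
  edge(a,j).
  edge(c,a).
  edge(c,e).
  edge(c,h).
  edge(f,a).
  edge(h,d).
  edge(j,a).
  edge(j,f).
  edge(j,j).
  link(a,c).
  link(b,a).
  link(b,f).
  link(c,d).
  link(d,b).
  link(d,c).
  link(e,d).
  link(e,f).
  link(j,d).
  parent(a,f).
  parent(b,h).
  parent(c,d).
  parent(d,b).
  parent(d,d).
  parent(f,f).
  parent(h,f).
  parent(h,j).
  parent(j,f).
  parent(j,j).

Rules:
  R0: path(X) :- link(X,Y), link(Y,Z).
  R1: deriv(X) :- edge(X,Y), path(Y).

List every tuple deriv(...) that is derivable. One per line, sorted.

deriv(a)
deriv(c)
deriv(f)
deriv(h)
deriv(j)

round 1: derive path(a) via R0 from link(a,c), link(c,d)
round 1: derive path(b) via R0 from link(b,a), link(a,c)
round 1: derive path(c) via R0 from link(c,d), link(d,b)
round 1: derive path(d) via R0 from link(d,b), link(b,a)
round 1: derive path(e) via R0 from link(e,d), link(d,b)
round 1: derive path(j) via R0 from link(j,d), link(d,b)
round 2: derive deriv(a) via R1 from edge(a,j), path(j)
round 2: derive deriv(c) via R1 from edge(c,a), path(a)
round 2: derive deriv(f) via R1 from edge(f,a), path(a)
round 2: derive deriv(h) via R1 from edge(h,d), path(d)
round 2: derive deriv(j) via R1 from edge(j,a), path(a)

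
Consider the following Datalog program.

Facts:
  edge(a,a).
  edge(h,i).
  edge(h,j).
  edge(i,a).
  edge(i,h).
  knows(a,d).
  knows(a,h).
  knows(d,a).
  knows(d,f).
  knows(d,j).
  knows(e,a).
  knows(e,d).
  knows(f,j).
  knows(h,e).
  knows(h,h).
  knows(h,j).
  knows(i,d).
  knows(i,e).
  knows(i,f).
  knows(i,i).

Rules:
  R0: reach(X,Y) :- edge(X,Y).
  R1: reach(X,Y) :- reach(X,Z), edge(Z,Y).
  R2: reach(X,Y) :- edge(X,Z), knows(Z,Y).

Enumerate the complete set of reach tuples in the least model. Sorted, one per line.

round 1: derive reach(a,a) via R0 from edge(a,a)
round 1: derive reach(h,i) via R0 from edge(h,i)
round 1: derive reach(h,j) via R0 from edge(h,j)
round 1: derive reach(i,a) via R0 from edge(i,a)
round 1: derive reach(i,h) via R0 from edge(i,h)
round 1: derive reach(a,d) via R2 from edge(a,a), knows(a,d)
round 1: derive reach(a,h) via R2 from edge(a,a), knows(a,h)
round 1: derive reach(h,d) via R2 from edge(h,i), knows(i,d)
round 1: derive reach(h,e) via R2 from edge(h,i), knows(i,e)
round 1: derive reach(h,f) via R2 from edge(h,i), knows(i,f)
round 1: derive reach(i,d) via R2 from edge(i,a), knows(a,d)
round 1: derive reach(i,e) via R2 from edge(i,h), knows(h,e)
round 1: derive reach(i,j) via R2 from edge(i,h), knows(h,j)
round 2: derive reach(a,i) via R1 from reach(a,h), edge(h,i)
round 2: derive reach(a,j) via R1 from reach(a,h), edge(h,j)
round 2: derive reach(h,a) via R1 from reach(h,i), edge(i,a)
round 2: derive reach(h,h) via R1 from reach(h,i), edge(i,h)
round 2: derive reach(i,i) via R1 from reach(i,h), edge(h,i)

reach(a,a)
reach(a,d)
reach(a,h)
reach(a,i)
reach(a,j)
reach(h,a)
reach(h,d)
reach(h,e)
reach(h,f)
reach(h,h)
reach(h,i)
reach(h,j)
reach(i,a)
reach(i,d)
reach(i,e)
reach(i,h)
reach(i,i)
reach(i,j)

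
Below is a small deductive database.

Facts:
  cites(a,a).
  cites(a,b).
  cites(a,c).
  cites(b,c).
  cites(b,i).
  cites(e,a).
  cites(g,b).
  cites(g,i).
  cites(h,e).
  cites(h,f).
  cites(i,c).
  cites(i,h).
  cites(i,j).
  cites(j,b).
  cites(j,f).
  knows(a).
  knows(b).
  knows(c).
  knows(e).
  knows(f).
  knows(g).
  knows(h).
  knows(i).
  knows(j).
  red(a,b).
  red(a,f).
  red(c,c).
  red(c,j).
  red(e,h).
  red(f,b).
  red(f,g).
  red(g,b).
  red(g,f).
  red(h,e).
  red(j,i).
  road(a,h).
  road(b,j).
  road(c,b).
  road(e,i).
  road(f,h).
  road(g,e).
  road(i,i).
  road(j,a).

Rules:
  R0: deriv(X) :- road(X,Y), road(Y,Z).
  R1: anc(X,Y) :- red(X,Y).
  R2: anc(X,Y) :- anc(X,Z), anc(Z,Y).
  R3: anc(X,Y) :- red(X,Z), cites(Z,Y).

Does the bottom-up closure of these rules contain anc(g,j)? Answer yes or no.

round 1: derive anc(a,b) via R1 from red(a,b)
round 1: derive anc(a,f) via R1 from red(a,f)
round 1: derive anc(c,c) via R1 from red(c,c)
round 1: derive anc(c,j) via R1 from red(c,j)
round 1: derive anc(e,h) via R1 from red(e,h)
round 1: derive anc(f,b) via R1 from red(f,b)
round 1: derive anc(f,g) via R1 from red(f,g)
round 1: derive anc(g,b) via R1 from red(g,b)
round 1: derive anc(g,f) via R1 from red(g,f)
round 1: derive anc(h,e) via R1 from red(h,e)
round 1: derive anc(j,i) via R1 from red(j,i)
round 1: derive anc(a,c) via R3 from red(a,b), cites(b,c)
round 1: derive anc(a,i) via R3 from red(a,b), cites(b,i)
round 1: derive anc(c,b) via R3 from red(c,j), cites(j,b)
round 1: derive anc(c,f) via R3 from red(c,j), cites(j,f)
round 1: derive anc(e,e) via R3 from red(e,h), cites(h,e)
round 1: derive anc(e,f) via R3 from red(e,h), cites(h,f)
round 1: derive anc(f,c) via R3 from red(f,b), cites(b,c)
round 1: derive anc(f,i) via R3 from red(f,b), cites(b,i)
round 1: derive anc(g,c) via R3 from red(g,b), cites(b,c)
round 1: derive anc(g,i) via R3 from red(g,b), cites(b,i)
round 1: derive anc(h,a) via R3 from red(h,e), cites(e,a)
round 1: derive anc(j,c) via R3 from red(j,i), cites(i,c)
round 1: derive anc(j,h) via R3 from red(j,i), cites(i,h)
round 1: derive anc(j,j) via R3 from red(j,i), cites(i,j)
round 2: derive anc(a,g) via R2 from anc(a,f), anc(f,g)
round 2: derive anc(a,j) via R2 from anc(a,c), anc(c,j)
round 2: derive anc(c,g) via R2 from anc(c,f), anc(f,g)
round 2: derive anc(c,h) via R2 from anc(c,j), anc(j,h)
round 2: derive anc(c,i) via R2 from anc(c,f), anc(f,i)
round 2: derive anc(e,a) via R2 from anc(e,h), anc(h,a)
round 2: derive anc(e,b) via R2 from anc(e,f), anc(f,b)
round 2: derive anc(e,c) via R2 from anc(e,f), anc(f,c)
round 2: derive anc(e,g) via R2 from anc(e,f), anc(f,g)
round 2: derive anc(e,i) via R2 from anc(e,f), anc(f,i)
round 2: derive anc(f,f) via R2 from anc(f,c), anc(c,f)
round 2: derive anc(f,j) via R2 from anc(f,c), anc(c,j)
round 2: derive anc(g,g) via R2 from anc(g,f), anc(f,g)
round 2: derive anc(g,j) via R2 from anc(g,c), anc(c,j)
round 2: derive anc(h,b) via R2 from anc(h,a), anc(a,b)
round 2: derive anc(h,c) via R2 from anc(h,a), anc(a,c)
round 2: derive anc(h,f) via R2 from anc(h,a), anc(a,f)
round 2: derive anc(h,h) via R2 from anc(h,e), anc(e,h)
round 2: derive anc(h,i) via R2 from anc(h,a), anc(a,i)
round 2: derive anc(j,a) via R2 from anc(j,h), anc(h,a)
round 2: derive anc(j,b) via R2 from anc(j,c), anc(c,b)
round 2: derive anc(j,e) via R2 from anc(j,h), anc(h,e)
round 2: derive anc(j,f) via R2 from anc(j,c), anc(c,f)
round 3: derive anc(a,a) via R2 from anc(a,j), anc(j,a)
round 3: derive anc(a,e) via R2 from anc(a,j), anc(j,e)
round 3: derive anc(a,h) via R2 from anc(a,c), anc(c,h)
round 3: derive anc(c,a) via R2 from anc(c,h), anc(h,a)
round 3: derive anc(c,e) via R2 from anc(c,h), anc(h,e)
round 3: derive anc(e,j) via R2 from anc(e,a), anc(a,j)
round 3: derive anc(f,a) via R2 from anc(f,j), anc(j,a)
round 3: derive anc(f,e) via R2 from anc(f,j), anc(j,e)
round 3: derive anc(f,h) via R2 from anc(f,c), anc(c,h)
round 3: derive anc(g,a) via R2 from anc(g,j), anc(j,a)
round 3: derive anc(g,e) via R2 from anc(g,j), anc(j,e)
round 3: derive anc(g,h) via R2 from anc(g,c), anc(c,h)
round 3: derive anc(h,g) via R2 from anc(h,a), anc(a,g)
round 3: derive anc(h,j) via R2 from anc(h,a), anc(a,j)
round 3: derive anc(j,g) via R2 from anc(j,a), anc(a,g)

yes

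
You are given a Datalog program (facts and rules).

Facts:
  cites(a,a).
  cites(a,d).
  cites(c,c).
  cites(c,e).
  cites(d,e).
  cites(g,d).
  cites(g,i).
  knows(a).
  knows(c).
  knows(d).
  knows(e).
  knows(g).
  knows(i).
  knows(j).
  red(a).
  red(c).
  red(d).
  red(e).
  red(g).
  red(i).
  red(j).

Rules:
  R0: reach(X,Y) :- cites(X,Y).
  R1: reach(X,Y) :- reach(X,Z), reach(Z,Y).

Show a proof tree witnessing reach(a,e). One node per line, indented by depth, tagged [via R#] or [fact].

reach(a,e)  [via R1]
  reach(a,d)  [via R0]
    cites(a,d)  [fact]
  reach(d,e)  [via R0]
    cites(d,e)  [fact]

round 1: derive reach(a,a) via R0 from cites(a,a)
round 1: derive reach(a,d) via R0 from cites(a,d)
round 1: derive reach(c,c) via R0 from cites(c,c)
round 1: derive reach(c,e) via R0 from cites(c,e)
round 1: derive reach(d,e) via R0 from cites(d,e)
round 1: derive reach(g,d) via R0 from cites(g,d)
round 1: derive reach(g,i) via R0 from cites(g,i)
round 2: derive reach(a,e) via R1 from reach(a,d), reach(d,e)
round 2: derive reach(g,e) via R1 from reach(g,d), reach(d,e)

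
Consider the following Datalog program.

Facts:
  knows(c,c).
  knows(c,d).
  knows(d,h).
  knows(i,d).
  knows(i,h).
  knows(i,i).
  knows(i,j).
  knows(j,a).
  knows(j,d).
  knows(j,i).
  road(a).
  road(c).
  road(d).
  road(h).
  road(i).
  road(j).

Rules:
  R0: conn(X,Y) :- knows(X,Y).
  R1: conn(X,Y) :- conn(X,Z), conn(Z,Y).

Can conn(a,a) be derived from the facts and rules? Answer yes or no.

no

round 1: derive conn(c,c) via R0 from knows(c,c)
round 1: derive conn(c,d) via R0 from knows(c,d)
round 1: derive conn(d,h) via R0 from knows(d,h)
round 1: derive conn(i,d) via R0 from knows(i,d)
round 1: derive conn(i,h) via R0 from knows(i,h)
round 1: derive conn(i,i) via R0 from knows(i,i)
round 1: derive conn(i,j) via R0 from knows(i,j)
round 1: derive conn(j,a) via R0 from knows(j,a)
round 1: derive conn(j,d) via R0 from knows(j,d)
round 1: derive conn(j,i) via R0 from knows(j,i)
round 2: derive conn(c,h) via R1 from conn(c,d), conn(d,h)
round 2: derive conn(i,a) via R1 from conn(i,j), conn(j,a)
round 2: derive conn(j,h) via R1 from conn(j,d), conn(d,h)
round 2: derive conn(j,j) via R1 from conn(j,i), conn(i,j)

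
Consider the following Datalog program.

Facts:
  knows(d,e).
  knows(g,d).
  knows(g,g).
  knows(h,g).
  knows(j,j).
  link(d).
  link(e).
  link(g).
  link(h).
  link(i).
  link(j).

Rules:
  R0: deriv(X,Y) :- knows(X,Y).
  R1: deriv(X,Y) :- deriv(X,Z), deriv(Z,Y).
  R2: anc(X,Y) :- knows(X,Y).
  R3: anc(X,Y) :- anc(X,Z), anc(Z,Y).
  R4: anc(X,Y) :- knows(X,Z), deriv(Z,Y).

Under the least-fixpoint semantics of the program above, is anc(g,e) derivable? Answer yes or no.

yes

round 1: derive deriv(d,e) via R0 from knows(d,e)
round 1: derive deriv(g,d) via R0 from knows(g,d)
round 1: derive deriv(g,g) via R0 from knows(g,g)
round 1: derive deriv(h,g) via R0 from knows(h,g)
round 1: derive deriv(j,j) via R0 from knows(j,j)
round 1: derive anc(d,e) via R2 from knows(d,e)
round 1: derive anc(g,d) via R2 from knows(g,d)
round 1: derive anc(g,g) via R2 from knows(g,g)
round 1: derive anc(h,g) via R2 from knows(h,g)
round 1: derive anc(j,j) via R2 from knows(j,j)
round 2: derive deriv(g,e) via R1 from deriv(g,d), deriv(d,e)
round 2: derive deriv(h,d) via R1 from deriv(h,g), deriv(g,d)
round 2: derive anc(g,e) via R3 from anc(g,d), anc(d,e)
round 2: derive anc(h,d) via R3 from anc(h,g), anc(g,d)
round 3: derive deriv(h,e) via R1 from deriv(h,d), deriv(d,e)
round 3: derive anc(h,e) via R3 from anc(h,d), anc(d,e)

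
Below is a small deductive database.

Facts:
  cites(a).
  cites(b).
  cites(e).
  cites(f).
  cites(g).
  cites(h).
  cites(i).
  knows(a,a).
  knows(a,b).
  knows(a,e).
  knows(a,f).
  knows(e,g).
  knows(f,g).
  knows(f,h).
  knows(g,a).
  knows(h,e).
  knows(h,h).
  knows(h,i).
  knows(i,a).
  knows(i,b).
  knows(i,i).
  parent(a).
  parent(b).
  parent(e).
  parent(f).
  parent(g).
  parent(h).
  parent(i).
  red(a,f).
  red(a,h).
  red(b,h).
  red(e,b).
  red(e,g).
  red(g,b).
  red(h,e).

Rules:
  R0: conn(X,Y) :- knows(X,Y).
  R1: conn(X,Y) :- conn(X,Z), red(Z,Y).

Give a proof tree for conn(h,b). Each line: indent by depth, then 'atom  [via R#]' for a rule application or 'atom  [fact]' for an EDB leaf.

round 1: derive conn(a,a) via R0 from knows(a,a)
round 1: derive conn(a,b) via R0 from knows(a,b)
round 1: derive conn(a,e) via R0 from knows(a,e)
round 1: derive conn(a,f) via R0 from knows(a,f)
round 1: derive conn(e,g) via R0 from knows(e,g)
round 1: derive conn(f,g) via R0 from knows(f,g)
round 1: derive conn(f,h) via R0 from knows(f,h)
round 1: derive conn(g,a) via R0 from knows(g,a)
round 1: derive conn(h,e) via R0 from knows(h,e)
round 1: derive conn(h,h) via R0 from knows(h,h)
round 1: derive conn(h,i) via R0 from knows(h,i)
round 1: derive conn(i,a) via R0 from knows(i,a)
round 1: derive conn(i,b) via R0 from knows(i,b)
round 1: derive conn(i,i) via R0 from knows(i,i)
round 2: derive conn(a,g) via R1 from conn(a,e), red(e,g)
round 2: derive conn(a,h) via R1 from conn(a,a), red(a,h)
round 2: derive conn(e,b) via R1 from conn(e,g), red(g,b)
round 2: derive conn(f,b) via R1 from conn(f,g), red(g,b)
round 2: derive conn(f,e) via R1 from conn(f,h), red(h,e)
round 2: derive conn(g,f) via R1 from conn(g,a), red(a,f)
round 2: derive conn(g,h) via R1 from conn(g,a), red(a,h)
round 2: derive conn(h,b) via R1 from conn(h,e), red(e,b)
round 2: derive conn(h,g) via R1 from conn(h,e), red(e,g)
round 2: derive conn(i,f) via R1 from conn(i,a), red(a,f)
round 2: derive conn(i,h) via R1 from conn(i,a), red(a,h)
round 3: derive conn(e,h) via R1 from conn(e,b), red(b,h)
round 3: derive conn(g,e) via R1 from conn(g,h), red(h,e)
round 3: derive conn(i,e) via R1 from conn(i,h), red(h,e)
round 4: derive conn(e,e) via R1 from conn(e,h), red(h,e)
round 4: derive conn(g,b) via R1 from conn(g,e), red(e,b)
round 4: derive conn(g,g) via R1 from conn(g,e), red(e,g)
round 4: derive conn(i,g) via R1 from conn(i,e), red(e,g)

conn(h,b)  [via R1]
  conn(h,e)  [via R0]
    knows(h,e)  [fact]
  red(e,b)  [fact]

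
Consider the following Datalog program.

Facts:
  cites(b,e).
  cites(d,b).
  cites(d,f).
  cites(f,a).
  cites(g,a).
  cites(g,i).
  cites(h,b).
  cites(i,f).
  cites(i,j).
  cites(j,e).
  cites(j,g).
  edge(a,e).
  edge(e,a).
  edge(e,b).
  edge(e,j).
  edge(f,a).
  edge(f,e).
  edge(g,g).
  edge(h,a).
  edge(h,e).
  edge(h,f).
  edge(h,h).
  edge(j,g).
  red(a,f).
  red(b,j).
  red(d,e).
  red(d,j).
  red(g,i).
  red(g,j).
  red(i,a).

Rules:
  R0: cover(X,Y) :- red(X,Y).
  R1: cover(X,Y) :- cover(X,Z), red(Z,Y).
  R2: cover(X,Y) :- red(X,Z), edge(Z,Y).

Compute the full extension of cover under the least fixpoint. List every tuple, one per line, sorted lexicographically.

round 1: derive cover(a,f) via R0 from red(a,f)
round 1: derive cover(b,j) via R0 from red(b,j)
round 1: derive cover(d,e) via R0 from red(d,e)
round 1: derive cover(d,j) via R0 from red(d,j)
round 1: derive cover(g,i) via R0 from red(g,i)
round 1: derive cover(g,j) via R0 from red(g,j)
round 1: derive cover(i,a) via R0 from red(i,a)
round 1: derive cover(a,a) via R2 from red(a,f), edge(f,a)
round 1: derive cover(a,e) via R2 from red(a,f), edge(f,e)
round 1: derive cover(b,g) via R2 from red(b,j), edge(j,g)
round 1: derive cover(d,a) via R2 from red(d,e), edge(e,a)
round 1: derive cover(d,b) via R2 from red(d,e), edge(e,b)
round 1: derive cover(d,g) via R2 from red(d,j), edge(j,g)
round 1: derive cover(g,g) via R2 from red(g,j), edge(j,g)
round 1: derive cover(i,e) via R2 from red(i,a), edge(a,e)
round 2: derive cover(b,i) via R1 from cover(b,g), red(g,i)
round 2: derive cover(d,f) via R1 from cover(d,a), red(a,f)
round 2: derive cover(d,i) via R1 from cover(d,g), red(g,i)
round 2: derive cover(g,a) via R1 from cover(g,i), red(i,a)
round 2: derive cover(i,f) via R1 from cover(i,a), red(a,f)
round 3: derive cover(b,a) via R1 from cover(b,i), red(i,a)
round 3: derive cover(g,f) via R1 from cover(g,a), red(a,f)
round 4: derive cover(b,f) via R1 from cover(b,a), red(a,f)

cover(a,a)
cover(a,e)
cover(a,f)
cover(b,a)
cover(b,f)
cover(b,g)
cover(b,i)
cover(b,j)
cover(d,a)
cover(d,b)
cover(d,e)
cover(d,f)
cover(d,g)
cover(d,i)
cover(d,j)
cover(g,a)
cover(g,f)
cover(g,g)
cover(g,i)
cover(g,j)
cover(i,a)
cover(i,e)
cover(i,f)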